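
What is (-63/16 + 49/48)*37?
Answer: -1295/12 ≈ -107.92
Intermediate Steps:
(-63/16 + 49/48)*37 = -35/12*37 = -1295/12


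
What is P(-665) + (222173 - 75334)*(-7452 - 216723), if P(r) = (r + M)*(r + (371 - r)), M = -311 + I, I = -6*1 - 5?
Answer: -32917999002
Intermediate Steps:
I = -11 (I = -6 - 5 = -11)
M = -322 (M = -311 - 11 = -322)
P(r) = -119462 + 371*r (P(r) = (r - 322)*(r + (371 - r)) = (-322 + r)*371 = -119462 + 371*r)
P(-665) + (222173 - 75334)*(-7452 - 216723) = (-119462 + 371*(-665)) + (222173 - 75334)*(-7452 - 216723) = (-119462 - 246715) + 146839*(-224175) = -366177 - 32917632825 = -32917999002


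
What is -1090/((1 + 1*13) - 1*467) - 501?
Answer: -225863/453 ≈ -498.59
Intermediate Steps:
-1090/((1 + 1*13) - 1*467) - 501 = -1090/((1 + 13) - 467) - 501 = -1090/(14 - 467) - 501 = -1090/(-453) - 501 = -1/453*(-1090) - 501 = 1090/453 - 501 = -225863/453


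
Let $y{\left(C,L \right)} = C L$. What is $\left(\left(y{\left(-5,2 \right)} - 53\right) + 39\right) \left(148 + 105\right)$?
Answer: $-6072$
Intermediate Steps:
$\left(\left(y{\left(-5,2 \right)} - 53\right) + 39\right) \left(148 + 105\right) = \left(\left(\left(-5\right) 2 - 53\right) + 39\right) \left(148 + 105\right) = \left(\left(-10 - 53\right) + 39\right) 253 = \left(-63 + 39\right) 253 = \left(-24\right) 253 = -6072$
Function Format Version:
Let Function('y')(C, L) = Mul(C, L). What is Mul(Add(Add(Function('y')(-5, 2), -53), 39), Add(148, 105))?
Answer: -6072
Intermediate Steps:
Mul(Add(Add(Function('y')(-5, 2), -53), 39), Add(148, 105)) = Mul(Add(Add(Mul(-5, 2), -53), 39), Add(148, 105)) = Mul(Add(Add(-10, -53), 39), 253) = Mul(Add(-63, 39), 253) = Mul(-24, 253) = -6072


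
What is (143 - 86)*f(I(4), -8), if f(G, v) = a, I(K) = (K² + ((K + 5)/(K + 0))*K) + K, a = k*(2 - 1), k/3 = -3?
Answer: -513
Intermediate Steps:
k = -9 (k = 3*(-3) = -9)
a = -9 (a = -9*(2 - 1) = -9*1 = -9)
I(K) = 5 + K² + 2*K (I(K) = (K² + ((5 + K)/K)*K) + K = (K² + (5 + K)) + K = (5 + K + K²) + K = 5 + K² + 2*K)
f(G, v) = -9
(143 - 86)*f(I(4), -8) = (143 - 86)*(-9) = 57*(-9) = -513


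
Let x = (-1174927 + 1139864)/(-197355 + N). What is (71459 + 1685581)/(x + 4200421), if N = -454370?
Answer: 143138361750/342189926411 ≈ 0.41830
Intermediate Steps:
x = 35063/651725 (x = (-1174927 + 1139864)/(-197355 - 454370) = -35063/(-651725) = -35063*(-1/651725) = 35063/651725 ≈ 0.053800)
(71459 + 1685581)/(x + 4200421) = (71459 + 1685581)/(35063/651725 + 4200421) = 1757040/(2737519411288/651725) = 1757040*(651725/2737519411288) = 143138361750/342189926411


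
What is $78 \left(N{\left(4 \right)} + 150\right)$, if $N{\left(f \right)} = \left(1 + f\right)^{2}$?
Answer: $13650$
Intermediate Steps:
$78 \left(N{\left(4 \right)} + 150\right) = 78 \left(\left(1 + 4\right)^{2} + 150\right) = 78 \left(5^{2} + 150\right) = 78 \left(25 + 150\right) = 78 \cdot 175 = 13650$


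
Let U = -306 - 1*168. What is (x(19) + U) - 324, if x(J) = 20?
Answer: -778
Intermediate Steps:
U = -474 (U = -306 - 168 = -474)
(x(19) + U) - 324 = (20 - 474) - 324 = -454 - 324 = -778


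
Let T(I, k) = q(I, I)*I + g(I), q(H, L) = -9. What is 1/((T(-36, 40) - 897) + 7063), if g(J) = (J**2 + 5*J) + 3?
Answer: 1/7609 ≈ 0.00013142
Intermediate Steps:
g(J) = 3 + J**2 + 5*J
T(I, k) = 3 + I**2 - 4*I (T(I, k) = -9*I + (3 + I**2 + 5*I) = 3 + I**2 - 4*I)
1/((T(-36, 40) - 897) + 7063) = 1/(((3 + (-36)**2 - 4*(-36)) - 897) + 7063) = 1/(((3 + 1296 + 144) - 897) + 7063) = 1/((1443 - 897) + 7063) = 1/(546 + 7063) = 1/7609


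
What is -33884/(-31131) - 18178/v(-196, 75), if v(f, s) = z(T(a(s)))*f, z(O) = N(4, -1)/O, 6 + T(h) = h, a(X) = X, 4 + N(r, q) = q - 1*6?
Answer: -19486999519/33559218 ≈ -580.67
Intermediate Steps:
N(r, q) = -10 + q (N(r, q) = -4 + (q - 1*6) = -4 + (q - 6) = -4 + (-6 + q) = -10 + q)
T(h) = -6 + h
z(O) = -11/O (z(O) = (-10 - 1)/O = -11/O)
v(f, s) = -11*f/(-6 + s) (v(f, s) = (-11/(-6 + s))*f = -11*f/(-6 + s))
-33884/(-31131) - 18178/v(-196, 75) = -33884/(-31131) - 18178/((-11*(-196)/(-6 + 75))) = -33884*(-1/31131) - 18178/((-11*(-196)/69)) = 33884/31131 - 18178/((-11*(-196)*1/69)) = 33884/31131 - 18178/2156/69 = 33884/31131 - 18178*69/2156 = 33884/31131 - 627141/1078 = -19486999519/33559218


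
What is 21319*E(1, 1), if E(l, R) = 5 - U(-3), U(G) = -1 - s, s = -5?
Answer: 21319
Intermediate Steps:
U(G) = 4 (U(G) = -1 - 1*(-5) = -1 + 5 = 4)
E(l, R) = 1 (E(l, R) = 5 - 1*4 = 5 - 4 = 1)
21319*E(1, 1) = 21319*1 = 21319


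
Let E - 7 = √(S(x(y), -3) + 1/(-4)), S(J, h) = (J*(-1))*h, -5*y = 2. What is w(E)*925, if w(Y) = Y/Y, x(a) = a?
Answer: 925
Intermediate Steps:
y = -⅖ (y = -⅕*2 = -⅖ ≈ -0.40000)
S(J, h) = -J*h (S(J, h) = (-J)*h = -J*h)
E = 7 + I*√145/10 (E = 7 + √(-1*(-⅖)*(-3) + 1/(-4)) = 7 + √(-6/5 - ¼) = 7 + √(-29/20) = 7 + I*√145/10 ≈ 7.0 + 1.2042*I)
w(Y) = 1
w(E)*925 = 1*925 = 925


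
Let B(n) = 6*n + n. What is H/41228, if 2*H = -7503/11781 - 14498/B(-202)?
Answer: 476761/4088034489 ≈ 0.00011662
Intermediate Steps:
B(n) = 7*n
H = 1907044/396627 (H = (-7503/11781 - 14498/(7*(-202)))/2 = (-7503*1/11781 - 14498/(-1414))/2 = (-2501/3927 - 14498*(-1/1414))/2 = (-2501/3927 + 7249/707)/2 = (½)*(3814088/396627) = 1907044/396627 ≈ 4.8082)
H/41228 = (1907044/396627)/41228 = (1907044/396627)*(1/41228) = 476761/4088034489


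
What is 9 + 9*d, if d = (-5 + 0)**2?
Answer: 234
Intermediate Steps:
d = 25 (d = (-5)**2 = 25)
9 + 9*d = 9 + 9*25 = 9 + 225 = 234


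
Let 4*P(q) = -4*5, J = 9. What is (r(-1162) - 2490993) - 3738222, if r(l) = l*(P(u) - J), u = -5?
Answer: -6212947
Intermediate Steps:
P(q) = -5 (P(q) = (-4*5)/4 = (¼)*(-20) = -5)
r(l) = -14*l (r(l) = l*(-5 - 1*9) = l*(-5 - 9) = l*(-14) = -14*l)
(r(-1162) - 2490993) - 3738222 = (-14*(-1162) - 2490993) - 3738222 = (16268 - 2490993) - 3738222 = -2474725 - 3738222 = -6212947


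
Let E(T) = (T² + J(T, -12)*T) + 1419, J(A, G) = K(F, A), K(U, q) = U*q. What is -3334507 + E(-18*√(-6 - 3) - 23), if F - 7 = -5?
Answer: -3340249 + 7452*I ≈ -3.3402e+6 + 7452.0*I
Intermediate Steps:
F = 2 (F = 7 - 5 = 2)
J(A, G) = 2*A
E(T) = 1419 + 3*T² (E(T) = (T² + (2*T)*T) + 1419 = (T² + 2*T²) + 1419 = 3*T² + 1419 = 1419 + 3*T²)
-3334507 + E(-18*√(-6 - 3) - 23) = -3334507 + (1419 + 3*(-18*√(-6 - 3) - 23)²) = -3334507 + (1419 + 3*(-54*I - 23)²) = -3334507 + (1419 + 3*(-23 - 54*I)²) = -3333088 + 3*(-23 - 54*I)²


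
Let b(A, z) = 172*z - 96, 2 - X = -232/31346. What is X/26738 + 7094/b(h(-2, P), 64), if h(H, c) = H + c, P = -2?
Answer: 743297027675/1143208430672 ≈ 0.65018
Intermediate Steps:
X = 31462/15673 (X = 2 - (-232)/31346 = 2 - 1*(-116/15673) = 2 + 116/15673 = 31462/15673 ≈ 2.0074)
b(A, z) = -96 + 172*z
X/26738 + 7094/b(h(-2, P), 64) = (31462/15673)/26738 + 7094/(-96 + 172*64) = (31462/15673)*(1/26738) + 7094/(-96 + 11008) = 15731/209532337 + 7094/10912 = 15731/209532337 + 7094*(1/10912) = 15731/209532337 + 3547/5456 = 743297027675/1143208430672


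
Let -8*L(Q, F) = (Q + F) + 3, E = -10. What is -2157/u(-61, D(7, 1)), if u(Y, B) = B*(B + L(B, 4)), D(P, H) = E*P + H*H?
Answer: -2876/5635 ≈ -0.51038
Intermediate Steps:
L(Q, F) = -3/8 - F/8 - Q/8 (L(Q, F) = -((Q + F) + 3)/8 = -((F + Q) + 3)/8 = -(3 + F + Q)/8 = -3/8 - F/8 - Q/8)
D(P, H) = H**2 - 10*P (D(P, H) = -10*P + H*H = -10*P + H**2 = H**2 - 10*P)
u(Y, B) = B*(-7/8 + 7*B/8) (u(Y, B) = B*(B + (-3/8 - 1/8*4 - B/8)) = B*(B + (-3/8 - 1/2 - B/8)) = B*(B + (-7/8 - B/8)) = B*(-7/8 + 7*B/8))
-2157/u(-61, D(7, 1)) = -2157*8/(7*(-1 + (1**2 - 10*7))*(1**2 - 10*7)) = -2157*8/(7*(1 - 70)*(-1 + (1 - 70))) = -2157*(-8/(483*(-1 - 69))) = -2157/((7/8)*(-69)*(-70)) = -2157/16905/4 = -2157*4/16905 = -2876/5635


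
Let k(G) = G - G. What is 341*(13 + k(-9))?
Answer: 4433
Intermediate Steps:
k(G) = 0
341*(13 + k(-9)) = 341*(13 + 0) = 341*13 = 4433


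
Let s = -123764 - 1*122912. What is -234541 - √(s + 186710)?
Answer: -234541 - I*√59966 ≈ -2.3454e+5 - 244.88*I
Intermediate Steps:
s = -246676 (s = -123764 - 122912 = -246676)
-234541 - √(s + 186710) = -234541 - √(-246676 + 186710) = -234541 - √(-59966) = -234541 - I*√59966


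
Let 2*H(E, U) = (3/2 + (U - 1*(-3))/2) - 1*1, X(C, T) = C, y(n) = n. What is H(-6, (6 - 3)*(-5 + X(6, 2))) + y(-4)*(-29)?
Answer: 471/4 ≈ 117.75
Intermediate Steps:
H(E, U) = 1 + U/4 (H(E, U) = ((3/2 + (U - 1*(-3))/2) - 1*1)/2 = ((3*(½) + (U + 3)*(½)) - 1)/2 = ((3/2 + (3 + U)*(½)) - 1)/2 = ((3/2 + (3/2 + U/2)) - 1)/2 = ((3 + U/2) - 1)/2 = (2 + U/2)/2 = 1 + U/4)
H(-6, (6 - 3)*(-5 + X(6, 2))) + y(-4)*(-29) = (1 + ((6 - 3)*(-5 + 6))/4) - 4*(-29) = (1 + (3*1)/4) + 116 = (1 + (¼)*3) + 116 = (1 + ¾) + 116 = 7/4 + 116 = 471/4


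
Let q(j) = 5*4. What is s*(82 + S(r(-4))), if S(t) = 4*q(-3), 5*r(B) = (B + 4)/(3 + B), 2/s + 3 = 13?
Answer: 162/5 ≈ 32.400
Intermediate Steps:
s = ⅕ (s = 2/(-3 + 13) = 2/10 = 2*(⅒) = ⅕ ≈ 0.20000)
r(B) = (4 + B)/(5*(3 + B)) (r(B) = ((B + 4)/(3 + B))/5 = ((4 + B)/(3 + B))/5 = (4 + B)/(5*(3 + B)))
q(j) = 20
S(t) = 80 (S(t) = 4*20 = 80)
s*(82 + S(r(-4))) = (82 + 80)/5 = (⅕)*162 = 162/5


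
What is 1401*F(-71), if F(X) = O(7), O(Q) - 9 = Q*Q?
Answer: 81258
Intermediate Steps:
O(Q) = 9 + Q² (O(Q) = 9 + Q*Q = 9 + Q²)
F(X) = 58 (F(X) = 9 + 7² = 9 + 49 = 58)
1401*F(-71) = 1401*58 = 81258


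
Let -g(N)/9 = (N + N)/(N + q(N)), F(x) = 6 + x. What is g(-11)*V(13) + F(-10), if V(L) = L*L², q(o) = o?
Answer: -19777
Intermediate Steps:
V(L) = L³
g(N) = -9 (g(N) = -9*(N + N)/(N + N) = -9*2*N/(2*N) = -9*2*N*1/(2*N) = -9*1 = -9)
g(-11)*V(13) + F(-10) = -9*13³ + (6 - 10) = -9*2197 - 4 = -19773 - 4 = -19777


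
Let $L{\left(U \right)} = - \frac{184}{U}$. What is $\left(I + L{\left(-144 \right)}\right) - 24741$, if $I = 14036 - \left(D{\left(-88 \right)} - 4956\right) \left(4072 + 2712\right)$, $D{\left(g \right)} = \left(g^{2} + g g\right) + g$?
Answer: $- \frac{1275530395}{18} \approx -7.0863 \cdot 10^{7}$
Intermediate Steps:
$D{\left(g \right)} = g + 2 g^{2}$ ($D{\left(g \right)} = \left(g^{2} + g^{2}\right) + g = 2 g^{2} + g = g + 2 g^{2}$)
$I = -70838060$ ($I = 14036 - \left(- 88 \left(1 + 2 \left(-88\right)\right) - 4956\right) \left(4072 + 2712\right) = 14036 - \left(- 88 \left(1 - 176\right) - 4956\right) 6784 = 14036 - \left(\left(-88\right) \left(-175\right) - 4956\right) 6784 = 14036 - \left(15400 - 4956\right) 6784 = 14036 - 10444 \cdot 6784 = 14036 - 70852096 = -70838060$)
$\left(I + L{\left(-144 \right)}\right) - 24741 = \left(-70838060 - \frac{184}{-144}\right) - 24741 = \left(-70838060 - - \frac{23}{18}\right) - 24741 = \left(-70838060 + \frac{23}{18}\right) - 24741 = - \frac{1275085057}{18} - 24741 = - \frac{1275530395}{18}$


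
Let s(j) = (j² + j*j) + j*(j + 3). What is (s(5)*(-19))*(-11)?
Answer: 18810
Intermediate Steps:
s(j) = 2*j² + j*(3 + j) (s(j) = (j² + j²) + j*(3 + j) = 2*j² + j*(3 + j))
(s(5)*(-19))*(-11) = ((3*5*(1 + 5))*(-19))*(-11) = ((3*5*6)*(-19))*(-11) = (90*(-19))*(-11) = -1710*(-11) = 18810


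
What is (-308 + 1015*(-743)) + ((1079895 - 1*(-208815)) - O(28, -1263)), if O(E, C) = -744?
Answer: 535001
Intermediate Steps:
(-308 + 1015*(-743)) + ((1079895 - 1*(-208815)) - O(28, -1263)) = (-308 + 1015*(-743)) + ((1079895 - 1*(-208815)) - 1*(-744)) = (-308 - 754145) + ((1079895 + 208815) + 744) = -754453 + (1288710 + 744) = -754453 + 1289454 = 535001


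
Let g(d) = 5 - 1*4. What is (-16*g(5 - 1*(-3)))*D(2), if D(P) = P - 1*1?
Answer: -16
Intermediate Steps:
g(d) = 1 (g(d) = 5 - 4 = 1)
D(P) = -1 + P (D(P) = P - 1 = -1 + P)
(-16*g(5 - 1*(-3)))*D(2) = (-16*1)*(-1 + 2) = -16*1 = -16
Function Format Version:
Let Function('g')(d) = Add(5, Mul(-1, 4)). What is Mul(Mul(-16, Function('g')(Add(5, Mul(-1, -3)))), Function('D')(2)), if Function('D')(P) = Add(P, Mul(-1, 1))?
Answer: -16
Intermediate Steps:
Function('g')(d) = 1 (Function('g')(d) = Add(5, -4) = 1)
Function('D')(P) = Add(-1, P) (Function('D')(P) = Add(P, -1) = Add(-1, P))
Mul(Mul(-16, Function('g')(Add(5, Mul(-1, -3)))), Function('D')(2)) = Mul(Mul(-16, 1), Add(-1, 2)) = Mul(-16, 1) = -16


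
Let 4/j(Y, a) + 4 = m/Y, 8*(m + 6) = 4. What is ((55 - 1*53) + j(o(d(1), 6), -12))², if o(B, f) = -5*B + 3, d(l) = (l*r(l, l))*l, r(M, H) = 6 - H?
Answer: 196/225 ≈ 0.87111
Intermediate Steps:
m = -11/2 (m = -6 + (⅛)*4 = -6 + ½ = -11/2 ≈ -5.5000)
d(l) = l²*(6 - l) (d(l) = (l*(6 - l))*l = l²*(6 - l))
o(B, f) = 3 - 5*B
j(Y, a) = 4/(-4 - 11/(2*Y))
((55 - 1*53) + j(o(d(1), 6), -12))² = ((55 - 1*53) - 8*(3 - 5*1²*(6 - 1*1))/(11 + 8*(3 - 5*1²*(6 - 1*1))))² = ((55 - 53) - 8*(3 - 5*(6 - 1))/(11 + 8*(3 - 5*(6 - 1))))² = (2 - 8*(3 - 5*5)/(11 + 8*(3 - 5*5)))² = (2 - 8*(3 - 25)/(11 + 8*(3 - 25)))² = (2 - 8*(-22)/(11 + 8*(-22)))² = (2 - 8*(-22)/(11 - 176))² = (2 - 8*(-22)/(-165))² = (2 - 8*(-22)*(-1/165))² = (2 - 16/15)² = (14/15)² = 196/225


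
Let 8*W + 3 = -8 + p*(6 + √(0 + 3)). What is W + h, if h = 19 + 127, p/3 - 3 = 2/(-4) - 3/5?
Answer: 1489/10 + 57*√3/80 ≈ 150.13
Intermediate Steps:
p = 57/10 (p = 9 + 3*(2/(-4) - 3/5) = 9 + 3*(2*(-¼) - 3*⅕) = 9 + 3*(-½ - ⅗) = 9 + 3*(-11/10) = 9 - 33/10 = 57/10 ≈ 5.7000)
W = 29/10 + 57*√3/80 (W = -3/8 + (-8 + 57*(6 + √(0 + 3))/10)/8 = -3/8 + (-8 + 57*(6 + √3)/10)/8 = -3/8 + (-8 + (171/5 + 57*√3/10))/8 = -3/8 + (131/5 + 57*√3/10)/8 = -3/8 + (131/40 + 57*√3/80) = 29/10 + 57*√3/80 ≈ 4.1341)
h = 146
W + h = (29/10 + 57*√3/80) + 146 = 1489/10 + 57*√3/80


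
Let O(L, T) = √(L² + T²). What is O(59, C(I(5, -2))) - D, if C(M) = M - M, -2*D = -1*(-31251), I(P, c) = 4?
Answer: 31369/2 ≈ 15685.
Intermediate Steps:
D = -31251/2 (D = -(-1)*(-31251)/2 = -½*31251 = -31251/2 ≈ -15626.)
C(M) = 0
O(59, C(I(5, -2))) - D = √(59² + 0²) - 1*(-31251/2) = √(3481 + 0) + 31251/2 = √3481 + 31251/2 = 59 + 31251/2 = 31369/2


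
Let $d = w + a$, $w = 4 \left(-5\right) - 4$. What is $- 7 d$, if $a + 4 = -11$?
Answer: $273$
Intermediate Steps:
$a = -15$ ($a = -4 - 11 = -15$)
$w = -24$ ($w = -20 - 4 = -24$)
$d = -39$ ($d = -24 - 15 = -39$)
$- 7 d = \left(-7\right) \left(-39\right) = 273$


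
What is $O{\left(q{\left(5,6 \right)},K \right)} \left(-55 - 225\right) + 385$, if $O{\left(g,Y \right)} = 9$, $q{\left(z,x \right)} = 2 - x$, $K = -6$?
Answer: $-2135$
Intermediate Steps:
$O{\left(q{\left(5,6 \right)},K \right)} \left(-55 - 225\right) + 385 = 9 \left(-55 - 225\right) + 385 = 9 \left(-280\right) + 385 = -2520 + 385 = -2135$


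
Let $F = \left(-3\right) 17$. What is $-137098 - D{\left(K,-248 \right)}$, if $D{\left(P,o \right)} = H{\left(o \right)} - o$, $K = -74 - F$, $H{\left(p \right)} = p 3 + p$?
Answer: $-136354$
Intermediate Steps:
$F = -51$
$H{\left(p \right)} = 4 p$ ($H{\left(p \right)} = 3 p + p = 4 p$)
$K = -23$ ($K = -74 - -51 = -74 + 51 = -23$)
$D{\left(P,o \right)} = 3 o$ ($D{\left(P,o \right)} = 4 o - o = 3 o$)
$-137098 - D{\left(K,-248 \right)} = -137098 - 3 \left(-248\right) = -137098 - -744 = -137098 + 744 = -136354$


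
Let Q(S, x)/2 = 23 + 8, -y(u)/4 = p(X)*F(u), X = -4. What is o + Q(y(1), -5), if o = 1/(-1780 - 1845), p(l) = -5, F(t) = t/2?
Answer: 224749/3625 ≈ 62.000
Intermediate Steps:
F(t) = t/2 (F(t) = t*(½) = t/2)
o = -1/3625 (o = 1/(-3625) = -1/3625 ≈ -0.00027586)
y(u) = 10*u (y(u) = -(-20)*u/2 = -(-10)*u = 10*u)
Q(S, x) = 62 (Q(S, x) = 2*(23 + 8) = 2*31 = 62)
o + Q(y(1), -5) = -1/3625 + 62 = 224749/3625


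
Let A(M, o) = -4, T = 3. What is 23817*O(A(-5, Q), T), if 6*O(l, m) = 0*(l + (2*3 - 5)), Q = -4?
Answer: 0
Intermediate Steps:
O(l, m) = 0 (O(l, m) = (0*(l + (2*3 - 5)))/6 = (0*(l + (6 - 5)))/6 = (0*(l + 1))/6 = (0*(1 + l))/6 = (⅙)*0 = 0)
23817*O(A(-5, Q), T) = 23817*0 = 0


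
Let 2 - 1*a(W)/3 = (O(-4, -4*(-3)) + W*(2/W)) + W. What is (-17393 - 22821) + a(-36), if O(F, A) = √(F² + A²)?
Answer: -40106 - 12*√10 ≈ -40144.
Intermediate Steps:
O(F, A) = √(A² + F²)
a(W) = -12*√10 - 3*W (a(W) = 6 - 3*((√((-4*(-3))² + (-4)²) + W*(2/W)) + W) = 6 - 3*((√(12² + 16) + 2) + W) = 6 - 3*((√(144 + 16) + 2) + W) = 6 - 3*((√160 + 2) + W) = 6 - 3*((4*√10 + 2) + W) = 6 - 3*((2 + 4*√10) + W) = 6 - 3*(2 + W + 4*√10) = 6 + (-6 - 12*√10 - 3*W) = -12*√10 - 3*W)
(-17393 - 22821) + a(-36) = (-17393 - 22821) + (-12*√10 - 3*(-36)) = -40214 + (-12*√10 + 108) = -40214 + (108 - 12*√10) = -40106 - 12*√10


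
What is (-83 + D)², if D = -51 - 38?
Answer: 29584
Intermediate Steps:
D = -89
(-83 + D)² = (-83 - 89)² = (-172)² = 29584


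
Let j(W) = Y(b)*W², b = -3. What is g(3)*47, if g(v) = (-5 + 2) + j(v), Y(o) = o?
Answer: -1410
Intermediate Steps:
j(W) = -3*W²
g(v) = -3 - 3*v² (g(v) = (-5 + 2) - 3*v² = -3 - 3*v²)
g(3)*47 = (-3 - 3*3²)*47 = (-3 - 3*9)*47 = (-3 - 27)*47 = -30*47 = -1410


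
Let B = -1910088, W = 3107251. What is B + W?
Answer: 1197163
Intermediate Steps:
B + W = -1910088 + 3107251 = 1197163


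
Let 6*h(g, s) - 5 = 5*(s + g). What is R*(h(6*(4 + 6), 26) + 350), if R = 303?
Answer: 256035/2 ≈ 1.2802e+5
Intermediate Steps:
h(g, s) = 5/6 + 5*g/6 + 5*s/6 (h(g, s) = 5/6 + (5*(s + g))/6 = 5/6 + (5*(g + s))/6 = 5/6 + (5*g + 5*s)/6 = 5/6 + (5*g/6 + 5*s/6) = 5/6 + 5*g/6 + 5*s/6)
R*(h(6*(4 + 6), 26) + 350) = 303*((5/6 + 5*(6*(4 + 6))/6 + (5/6)*26) + 350) = 303*((5/6 + 5*(6*10)/6 + 65/3) + 350) = 303*((5/6 + (5/6)*60 + 65/3) + 350) = 303*((5/6 + 50 + 65/3) + 350) = 303*(145/2 + 350) = 303*(845/2) = 256035/2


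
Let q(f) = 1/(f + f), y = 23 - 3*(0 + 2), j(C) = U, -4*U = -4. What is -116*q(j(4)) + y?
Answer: -41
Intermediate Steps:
U = 1 (U = -¼*(-4) = 1)
j(C) = 1
y = 17 (y = 23 - 3*2 = 23 - 6 = 17)
q(f) = 1/(2*f)
-116*q(j(4)) + y = -58/1 + 17 = -58 + 17 = -41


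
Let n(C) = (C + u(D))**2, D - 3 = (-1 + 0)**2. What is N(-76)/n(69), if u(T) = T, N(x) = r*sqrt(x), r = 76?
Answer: 152*I*sqrt(19)/5329 ≈ 0.12433*I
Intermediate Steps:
N(x) = 76*sqrt(x)
D = 4 (D = 3 + (-1 + 0)**2 = 3 + (-1)**2 = 3 + 1 = 4)
n(C) = (4 + C)**2 (n(C) = (C + 4)**2 = (4 + C)**2)
N(-76)/n(69) = (76*sqrt(-76))/((4 + 69)**2) = (76*(2*I*sqrt(19)))/(73**2) = (152*I*sqrt(19))/5329 = (152*I*sqrt(19))*(1/5329) = 152*I*sqrt(19)/5329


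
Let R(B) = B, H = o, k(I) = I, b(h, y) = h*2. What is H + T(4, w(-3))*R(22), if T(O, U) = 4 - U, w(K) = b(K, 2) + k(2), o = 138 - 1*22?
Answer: 292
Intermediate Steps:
b(h, y) = 2*h
o = 116 (o = 138 - 22 = 116)
H = 116
w(K) = 2 + 2*K (w(K) = 2*K + 2 = 2 + 2*K)
H + T(4, w(-3))*R(22) = 116 + (4 - (2 + 2*(-3)))*22 = 116 + (4 - (2 - 6))*22 = 116 + (4 - 1*(-4))*22 = 116 + (4 + 4)*22 = 116 + 8*22 = 116 + 176 = 292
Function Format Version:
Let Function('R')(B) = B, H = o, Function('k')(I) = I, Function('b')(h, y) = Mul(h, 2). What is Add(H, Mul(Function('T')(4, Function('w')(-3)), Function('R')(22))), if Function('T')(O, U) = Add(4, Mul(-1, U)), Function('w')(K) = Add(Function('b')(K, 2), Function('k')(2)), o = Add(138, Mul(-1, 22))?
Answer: 292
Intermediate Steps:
Function('b')(h, y) = Mul(2, h)
o = 116 (o = Add(138, -22) = 116)
H = 116
Function('w')(K) = Add(2, Mul(2, K)) (Function('w')(K) = Add(Mul(2, K), 2) = Add(2, Mul(2, K)))
Add(H, Mul(Function('T')(4, Function('w')(-3)), Function('R')(22))) = Add(116, Mul(Add(4, Mul(-1, Add(2, Mul(2, -3)))), 22)) = Add(116, Mul(Add(4, Mul(-1, Add(2, -6))), 22)) = Add(116, Mul(Add(4, Mul(-1, -4)), 22)) = Add(116, Mul(Add(4, 4), 22)) = Add(116, Mul(8, 22)) = Add(116, 176) = 292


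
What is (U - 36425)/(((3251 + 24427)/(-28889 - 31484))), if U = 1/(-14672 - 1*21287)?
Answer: 13179492068808/165878867 ≈ 79453.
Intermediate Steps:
U = -1/35959 (U = 1/(-14672 - 21287) = 1/(-35959) = -1/35959 ≈ -2.7809e-5)
(U - 36425)/(((3251 + 24427)/(-28889 - 31484))) = (-1/35959 - 36425)/(((3251 + 24427)/(-28889 - 31484))) = -1309806576/(35959*(27678/(-60373))) = -1309806576/(35959*(27678*(-1/60373))) = -1309806576/(35959*(-27678/60373)) = -1309806576/35959*(-60373/27678) = 13179492068808/165878867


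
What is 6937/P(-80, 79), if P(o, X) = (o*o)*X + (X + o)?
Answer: 6937/505599 ≈ 0.013720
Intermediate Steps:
P(o, X) = X + o + X*o² (P(o, X) = o²*X + (X + o) = X*o² + (X + o) = X + o + X*o²)
6937/P(-80, 79) = 6937/(79 - 80 + 79*(-80)²) = 6937/(79 - 80 + 79*6400) = 6937/(79 - 80 + 505600) = 6937/505599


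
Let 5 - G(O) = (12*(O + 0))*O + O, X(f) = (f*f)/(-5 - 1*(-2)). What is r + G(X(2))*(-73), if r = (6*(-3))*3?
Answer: 1041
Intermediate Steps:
X(f) = -f**2/3 (X(f) = f**2/(-5 + 2) = f**2/(-3) = f**2*(-1/3) = -f**2/3)
G(O) = 5 - O - 12*O**2 (G(O) = 5 - ((12*(O + 0))*O + O) = 5 - ((12*O)*O + O) = 5 - (12*O**2 + O) = 5 - (O + 12*O**2) = 5 + (-O - 12*O**2) = 5 - O - 12*O**2)
r = -54 (r = -18*3 = -54)
r + G(X(2))*(-73) = -54 + (5 - (-1)*2**2/3 - 12*(-1/3*2**2)**2)*(-73) = -54 + (5 - (-1)*4/3 - 12*(-1/3*4)**2)*(-73) = -54 + (5 - 1*(-4/3) - 12*(-4/3)**2)*(-73) = -54 + (5 + 4/3 - 12*16/9)*(-73) = -54 + (5 + 4/3 - 64/3)*(-73) = -54 - 15*(-73) = -54 + 1095 = 1041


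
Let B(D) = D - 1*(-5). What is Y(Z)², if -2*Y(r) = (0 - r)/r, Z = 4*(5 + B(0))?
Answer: ¼ ≈ 0.25000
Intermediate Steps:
B(D) = 5 + D (B(D) = D + 5 = 5 + D)
Z = 40 (Z = 4*(5 + (5 + 0)) = 4*(5 + 5) = 4*10 = 40)
Y(r) = ½ (Y(r) = -(0 - r)/(2*r) = -(-r)/(2*r) = -½*(-1) = ½)
Y(Z)² = (½)² = ¼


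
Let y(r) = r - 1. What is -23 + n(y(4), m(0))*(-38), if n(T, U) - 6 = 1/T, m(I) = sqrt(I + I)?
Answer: -791/3 ≈ -263.67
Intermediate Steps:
y(r) = -1 + r
m(I) = sqrt(2)*sqrt(I) (m(I) = sqrt(2*I) = sqrt(2)*sqrt(I))
n(T, U) = 6 + 1/T
-23 + n(y(4), m(0))*(-38) = -23 + (6 + 1/(-1 + 4))*(-38) = -23 + (6 + 1/3)*(-38) = -23 + (19/3)*(-38) = -23 - 722/3 = -791/3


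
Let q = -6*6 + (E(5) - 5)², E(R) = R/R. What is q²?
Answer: 400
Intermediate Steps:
E(R) = 1
q = -20 (q = -6*6 + (1 - 5)² = -36 + (-4)² = -36 + 16 = -20)
q² = (-20)² = 400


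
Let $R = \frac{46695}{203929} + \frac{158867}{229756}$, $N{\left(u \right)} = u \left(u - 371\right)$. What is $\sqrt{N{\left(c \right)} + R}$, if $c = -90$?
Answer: $\frac{\sqrt{188191242763727879673353}}{2129723242} \approx 203.69$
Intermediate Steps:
$N{\left(u \right)} = u \left(-371 + u\right)$
$R = \frac{3920549533}{4259446484}$ ($R = 46695 \cdot \frac{1}{203929} + 158867 \cdot \frac{1}{229756} = \frac{4245}{18539} + \frac{158867}{229756} = \frac{3920549533}{4259446484} \approx 0.92044$)
$\sqrt{N{\left(c \right)} + R} = \sqrt{- 90 \left(-371 - 90\right) + \frac{3920549533}{4259446484}} = \sqrt{\left(-90\right) \left(-461\right) + \frac{3920549533}{4259446484}} = \sqrt{41490 + \frac{3920549533}{4259446484}} = \sqrt{\frac{176728355170693}{4259446484}} = \frac{\sqrt{188191242763727879673353}}{2129723242}$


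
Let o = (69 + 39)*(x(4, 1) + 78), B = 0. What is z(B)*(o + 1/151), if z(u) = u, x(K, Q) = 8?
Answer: 0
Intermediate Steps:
o = 9288 (o = (69 + 39)*(8 + 78) = 108*86 = 9288)
z(B)*(o + 1/151) = 0*(9288 + 1/151) = 0*(1402489/151) = 0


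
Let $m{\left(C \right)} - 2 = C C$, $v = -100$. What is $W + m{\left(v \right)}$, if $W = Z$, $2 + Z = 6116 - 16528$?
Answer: $-412$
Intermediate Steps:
$Z = -10414$ ($Z = -2 + \left(6116 - 16528\right) = -2 - 10412 = -10414$)
$W = -10414$
$m{\left(C \right)} = 2 + C^{2}$ ($m{\left(C \right)} = 2 + C C = 2 + C^{2}$)
$W + m{\left(v \right)} = -10414 + \left(2 + \left(-100\right)^{2}\right) = -10414 + \left(2 + 10000\right) = -10414 + 10002 = -412$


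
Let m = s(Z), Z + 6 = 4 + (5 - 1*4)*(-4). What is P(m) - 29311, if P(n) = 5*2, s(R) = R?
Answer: -29301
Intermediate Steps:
Z = -6 (Z = -6 + (4 + (5 - 1*4)*(-4)) = -6 + (4 + (5 - 4)*(-4)) = -6 + (4 + 1*(-4)) = -6 + (4 - 4) = -6 + 0 = -6)
m = -6
P(n) = 10
P(m) - 29311 = 10 - 29311 = -29301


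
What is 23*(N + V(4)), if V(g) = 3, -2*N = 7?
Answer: -23/2 ≈ -11.500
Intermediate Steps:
N = -7/2 (N = -½*7 = -7/2 ≈ -3.5000)
23*(N + V(4)) = 23*(-7/2 + 3) = 23*(-½) = -23/2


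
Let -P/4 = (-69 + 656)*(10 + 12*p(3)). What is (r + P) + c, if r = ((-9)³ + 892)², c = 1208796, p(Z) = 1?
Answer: 1183709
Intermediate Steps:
r = 26569 (r = (-729 + 892)² = 163² = 26569)
P = -51656 (P = -4*(-69 + 656)*(10 + 12*1) = -2348*(10 + 12) = -2348*22 = -4*12914 = -51656)
(r + P) + c = (26569 - 51656) + 1208796 = -25087 + 1208796 = 1183709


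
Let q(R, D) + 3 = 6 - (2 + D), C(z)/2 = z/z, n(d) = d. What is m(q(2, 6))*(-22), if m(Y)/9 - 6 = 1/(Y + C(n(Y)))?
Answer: -1122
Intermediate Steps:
C(z) = 2 (C(z) = 2*(z/z) = 2*1 = 2)
q(R, D) = 1 - D (q(R, D) = -3 + (6 - (2 + D)) = -3 + (6 + (-2 - D)) = -3 + (4 - D) = 1 - D)
m(Y) = 54 + 9/(2 + Y) (m(Y) = 54 + 9/(Y + 2) = 54 + 9/(2 + Y))
m(q(2, 6))*(-22) = (9*(13 + 6*(1 - 1*6))/(2 + (1 - 1*6)))*(-22) = (9*(13 + 6*(1 - 6))/(2 + (1 - 6)))*(-22) = (9*(13 + 6*(-5))/(2 - 5))*(-22) = (9*(13 - 30)/(-3))*(-22) = (9*(-⅓)*(-17))*(-22) = 51*(-22) = -1122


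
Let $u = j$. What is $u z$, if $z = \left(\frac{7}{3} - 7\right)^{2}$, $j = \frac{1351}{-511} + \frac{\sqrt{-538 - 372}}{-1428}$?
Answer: $- \frac{37828}{657} - \frac{7 i \sqrt{910}}{459} \approx -57.577 - 0.46005 i$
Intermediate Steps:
$j = - \frac{193}{73} - \frac{i \sqrt{910}}{1428}$ ($j = 1351 \left(- \frac{1}{511}\right) + \sqrt{-910} \left(- \frac{1}{1428}\right) = - \frac{193}{73} + i \sqrt{910} \left(- \frac{1}{1428}\right) = - \frac{193}{73} - \frac{i \sqrt{910}}{1428} \approx -2.6438 - 0.021125 i$)
$z = \frac{196}{9}$ ($z = \left(7 \cdot \frac{1}{3} - 7\right)^{2} = \left(\frac{7}{3} - 7\right)^{2} = \left(- \frac{14}{3}\right)^{2} = \frac{196}{9} \approx 21.778$)
$u = - \frac{193}{73} - \frac{i \sqrt{910}}{1428} \approx -2.6438 - 0.021125 i$
$u z = \left(- \frac{193}{73} - \frac{i \sqrt{910}}{1428}\right) \frac{196}{9} = - \frac{37828}{657} - \frac{7 i \sqrt{910}}{459}$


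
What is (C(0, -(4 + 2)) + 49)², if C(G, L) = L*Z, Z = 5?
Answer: 361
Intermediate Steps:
C(G, L) = 5*L (C(G, L) = L*5 = 5*L)
(C(0, -(4 + 2)) + 49)² = (5*(-(4 + 2)) + 49)² = (5*(-1*6) + 49)² = (5*(-6) + 49)² = (-30 + 49)² = 19² = 361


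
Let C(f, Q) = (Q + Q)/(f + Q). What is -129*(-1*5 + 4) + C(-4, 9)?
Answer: 663/5 ≈ 132.60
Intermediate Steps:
C(f, Q) = 2*Q/(Q + f) (C(f, Q) = (2*Q)/(Q + f) = 2*Q/(Q + f))
-129*(-1*5 + 4) + C(-4, 9) = -129*(-1*5 + 4) + 2*9/(9 - 4) = -129*(-5 + 4) + 2*9/5 = -129*(-1) + 2*9*(⅕) = 129 + 18/5 = 663/5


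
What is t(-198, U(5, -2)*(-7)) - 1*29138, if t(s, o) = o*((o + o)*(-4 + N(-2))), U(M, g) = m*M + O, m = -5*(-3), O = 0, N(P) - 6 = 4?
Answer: 3278362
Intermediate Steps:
N(P) = 10 (N(P) = 6 + 4 = 10)
m = 15
U(M, g) = 15*M (U(M, g) = 15*M + 0 = 15*M)
t(s, o) = 12*o**2 (t(s, o) = o*((o + o)*(-4 + 10)) = o*((2*o)*6) = o*(12*o) = 12*o**2)
t(-198, U(5, -2)*(-7)) - 1*29138 = 12*((15*5)*(-7))**2 - 1*29138 = 12*(75*(-7))**2 - 29138 = 12*(-525)**2 - 29138 = 12*275625 - 29138 = 3307500 - 29138 = 3278362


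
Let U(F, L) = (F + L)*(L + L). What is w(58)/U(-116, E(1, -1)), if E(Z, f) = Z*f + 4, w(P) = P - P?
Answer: 0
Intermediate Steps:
w(P) = 0
E(Z, f) = 4 + Z*f
U(F, L) = 2*L*(F + L) (U(F, L) = (F + L)*(2*L) = 2*L*(F + L))
w(58)/U(-116, E(1, -1)) = 0/((2*(4 + 1*(-1))*(-116 + (4 + 1*(-1))))) = 0/((2*(4 - 1)*(-116 + (4 - 1)))) = 0/((2*3*(-116 + 3))) = 0/((2*3*(-113))) = 0/(-678) = 0*(-1/678) = 0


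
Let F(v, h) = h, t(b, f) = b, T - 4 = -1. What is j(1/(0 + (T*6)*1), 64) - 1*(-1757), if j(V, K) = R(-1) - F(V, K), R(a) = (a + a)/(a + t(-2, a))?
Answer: 5081/3 ≈ 1693.7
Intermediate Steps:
T = 3 (T = 4 - 1 = 3)
R(a) = 2*a/(-2 + a) (R(a) = (a + a)/(a - 2) = (2*a)/(-2 + a) = 2*a/(-2 + a))
j(V, K) = 2/3 - K (j(V, K) = 2*(-1)/(-2 - 1) - K = 2*(-1)/(-3) - K = 2*(-1)*(-1/3) - K = 2/3 - K)
j(1/(0 + (T*6)*1), 64) - 1*(-1757) = (2/3 - 1*64) - 1*(-1757) = (2/3 - 64) + 1757 = -190/3 + 1757 = 5081/3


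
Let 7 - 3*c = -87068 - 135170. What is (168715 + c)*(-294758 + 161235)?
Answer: -97256817970/3 ≈ -3.2419e+10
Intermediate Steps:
c = 222245/3 (c = 7/3 - (-87068 - 135170)/3 = 7/3 - ⅓*(-222238) = 7/3 + 222238/3 = 222245/3 ≈ 74082.)
(168715 + c)*(-294758 + 161235) = (168715 + 222245/3)*(-294758 + 161235) = (728390/3)*(-133523) = -97256817970/3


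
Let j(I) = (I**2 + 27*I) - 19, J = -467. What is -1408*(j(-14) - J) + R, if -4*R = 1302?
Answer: -749707/2 ≈ -3.7485e+5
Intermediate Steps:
R = -651/2 (R = -1/4*1302 = -651/2 ≈ -325.50)
j(I) = -19 + I**2 + 27*I
-1408*(j(-14) - J) + R = -1408*((-19 + (-14)**2 + 27*(-14)) - 1*(-467)) - 651/2 = -1408*((-19 + 196 - 378) + 467) - 651/2 = -1408*(-201 + 467) - 651/2 = -1408*266 - 651/2 = -374528 - 651/2 = -749707/2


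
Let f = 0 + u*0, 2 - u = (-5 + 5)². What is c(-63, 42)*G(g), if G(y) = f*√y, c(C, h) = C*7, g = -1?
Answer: 0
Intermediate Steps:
c(C, h) = 7*C
u = 2 (u = 2 - (-5 + 5)² = 2 - 1*0² = 2 - 1*0 = 2 + 0 = 2)
f = 0 (f = 0 + 2*0 = 0 + 0 = 0)
G(y) = 0 (G(y) = 0*√y = 0)
c(-63, 42)*G(g) = (7*(-63))*0 = -441*0 = 0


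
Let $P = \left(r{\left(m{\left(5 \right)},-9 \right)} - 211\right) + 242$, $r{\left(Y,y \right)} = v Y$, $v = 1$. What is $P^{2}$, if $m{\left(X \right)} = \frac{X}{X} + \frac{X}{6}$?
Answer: $\frac{38809}{36} \approx 1078.0$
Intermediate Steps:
$m{\left(X \right)} = 1 + \frac{X}{6}$ ($m{\left(X \right)} = 1 + X \frac{1}{6} = 1 + \frac{X}{6}$)
$r{\left(Y,y \right)} = Y$ ($r{\left(Y,y \right)} = 1 Y = Y$)
$P = \frac{197}{6}$ ($P = \left(\left(1 + \frac{1}{6} \cdot 5\right) - 211\right) + 242 = \left(\left(1 + \frac{5}{6}\right) - 211\right) + 242 = \left(\frac{11}{6} - 211\right) + 242 = - \frac{1255}{6} + 242 = \frac{197}{6} \approx 32.833$)
$P^{2} = \left(\frac{197}{6}\right)^{2} = \frac{38809}{36}$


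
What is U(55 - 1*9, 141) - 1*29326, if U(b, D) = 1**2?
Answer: -29325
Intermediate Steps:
U(b, D) = 1
U(55 - 1*9, 141) - 1*29326 = 1 - 1*29326 = 1 - 29326 = -29325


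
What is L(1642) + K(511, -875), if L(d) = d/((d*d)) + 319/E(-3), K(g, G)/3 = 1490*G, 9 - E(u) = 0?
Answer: -57799928693/14778 ≈ -3.9112e+6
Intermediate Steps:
E(u) = 9 (E(u) = 9 - 1*0 = 9 + 0 = 9)
K(g, G) = 4470*G (K(g, G) = 3*(1490*G) = 4470*G)
L(d) = 319/9 + 1/d (L(d) = d/((d*d)) + 319/9 = d/(d**2) + 319*(1/9) = d/d**2 + 319/9 = 1/d + 319/9 = 319/9 + 1/d)
L(1642) + K(511, -875) = (319/9 + 1/1642) + 4470*(-875) = (319/9 + 1/1642) - 3911250 = 523807/14778 - 3911250 = -57799928693/14778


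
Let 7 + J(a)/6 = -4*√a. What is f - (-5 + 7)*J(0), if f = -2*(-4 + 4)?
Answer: 84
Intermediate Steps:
J(a) = -42 - 24*√a (J(a) = -42 + 6*(-4*√a) = -42 - 24*√a)
f = 0 (f = -2*0 = 0)
f - (-5 + 7)*J(0) = 0 - (-5 + 7)*(-42 - 24*√0) = 0 - 2*(-42 - 24*0) = 0 - 2*(-42 + 0) = 0 - 2*(-42) = 0 - 1*(-84) = 0 + 84 = 84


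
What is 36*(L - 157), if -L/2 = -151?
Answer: 5220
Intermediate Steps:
L = 302 (L = -2*(-151) = 302)
36*(L - 157) = 36*(302 - 157) = 36*145 = 5220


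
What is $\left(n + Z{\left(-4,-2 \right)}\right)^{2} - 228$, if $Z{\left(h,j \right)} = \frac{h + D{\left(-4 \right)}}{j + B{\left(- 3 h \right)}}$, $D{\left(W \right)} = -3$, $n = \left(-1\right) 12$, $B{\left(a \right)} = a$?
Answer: $- \frac{6671}{100} \approx -66.71$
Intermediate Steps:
$n = -12$
$Z{\left(h,j \right)} = \frac{-3 + h}{j - 3 h}$ ($Z{\left(h,j \right)} = \frac{h - 3}{j - 3 h} = \frac{-3 + h}{j - 3 h}$)
$\left(n + Z{\left(-4,-2 \right)}\right)^{2} - 228 = \left(-12 + \frac{3 - -4}{\left(-1\right) \left(-2\right) + 3 \left(-4\right)}\right)^{2} - 228 = \left(-12 + \frac{3 + 4}{2 - 12}\right)^{2} - 228 = \left(-12 + \frac{1}{-10} \cdot 7\right)^{2} - 228 = \left(-12 - \frac{7}{10}\right)^{2} - 228 = \left(- \frac{127}{10}\right)^{2} - 228 = \frac{16129}{100} - 228 = - \frac{6671}{100}$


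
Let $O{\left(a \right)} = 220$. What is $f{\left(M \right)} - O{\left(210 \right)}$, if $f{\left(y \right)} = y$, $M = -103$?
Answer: $-323$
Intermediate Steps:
$f{\left(M \right)} - O{\left(210 \right)} = -103 - 220 = -323$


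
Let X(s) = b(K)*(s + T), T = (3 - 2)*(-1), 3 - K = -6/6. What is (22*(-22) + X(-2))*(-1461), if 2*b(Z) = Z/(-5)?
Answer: 3526854/5 ≈ 7.0537e+5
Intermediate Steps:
K = 4 (K = 3 - (-6)/6 = 3 - 1*(-1) = 3 + 1 = 4)
T = -1 (T = 1*(-1) = -1)
b(Z) = -Z/10 (b(Z) = (Z/(-5))/2 = (Z*(-⅕))/2 = (-Z/5)/2 = -Z/10)
X(s) = ⅖ - 2*s/5 (X(s) = (-⅒*4)*(s - 1) = -2*(-1 + s)/5 = ⅖ - 2*s/5)
(22*(-22) + X(-2))*(-1461) = (22*(-22) + (⅖ - ⅖*(-2)))*(-1461) = (-484 + (⅖ + ⅘))*(-1461) = (-484 + 6/5)*(-1461) = -2414/5*(-1461) = 3526854/5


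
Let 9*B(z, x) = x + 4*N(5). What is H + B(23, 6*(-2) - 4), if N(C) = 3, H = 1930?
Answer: 17366/9 ≈ 1929.6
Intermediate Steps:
B(z, x) = 4/3 + x/9 (B(z, x) = (x + 4*3)/9 = (x + 12)/9 = (12 + x)/9 = 4/3 + x/9)
H + B(23, 6*(-2) - 4) = 1930 + (4/3 + (6*(-2) - 4)/9) = 1930 + (4/3 + (-12 - 4)/9) = 1930 + (4/3 + (⅑)*(-16)) = 1930 + (4/3 - 16/9) = 1930 - 4/9 = 17366/9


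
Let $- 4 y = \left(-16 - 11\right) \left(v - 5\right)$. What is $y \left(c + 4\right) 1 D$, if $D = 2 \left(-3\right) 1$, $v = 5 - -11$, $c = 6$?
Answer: $-4455$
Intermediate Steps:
$v = 16$ ($v = 5 + 11 = 16$)
$D = -6$ ($D = \left(-6\right) 1 = -6$)
$y = \frac{297}{4}$ ($y = - \frac{\left(-16 - 11\right) \left(16 - 5\right)}{4} = - \frac{\left(-27\right) 11}{4} = \left(- \frac{1}{4}\right) \left(-297\right) = \frac{297}{4} \approx 74.25$)
$y \left(c + 4\right) 1 D = \frac{297 \left(6 + 4\right) 1}{4} \left(-6\right) = \frac{297 \cdot 10 \cdot 1}{4} \left(-6\right) = \frac{297}{4} \cdot 10 \left(-6\right) = \frac{1485}{2} \left(-6\right) = -4455$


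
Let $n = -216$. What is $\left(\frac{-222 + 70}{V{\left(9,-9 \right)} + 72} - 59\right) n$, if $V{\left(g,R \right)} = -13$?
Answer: $\frac{784728}{59} \approx 13300.0$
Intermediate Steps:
$\left(\frac{-222 + 70}{V{\left(9,-9 \right)} + 72} - 59\right) n = \left(\frac{-222 + 70}{-13 + 72} - 59\right) \left(-216\right) = \left(- \frac{152}{59} - 59\right) \left(-216\right) = \left(- \frac{3633}{59}\right) \left(-216\right) = \frac{784728}{59}$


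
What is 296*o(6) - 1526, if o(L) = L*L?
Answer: 9130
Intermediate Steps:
o(L) = L²
296*o(6) - 1526 = 296*6² - 1526 = 296*36 - 1526 = 10656 - 1526 = 9130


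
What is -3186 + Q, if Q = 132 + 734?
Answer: -2320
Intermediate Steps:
Q = 866
-3186 + Q = -3186 + 866 = -2320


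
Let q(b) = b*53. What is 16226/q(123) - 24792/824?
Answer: -18531103/671457 ≈ -27.598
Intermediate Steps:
q(b) = 53*b
16226/q(123) - 24792/824 = 16226/((53*123)) - 24792/824 = 16226/6519 - 24792*1/824 = 16226*(1/6519) - 3099/103 = 16226/6519 - 3099/103 = -18531103/671457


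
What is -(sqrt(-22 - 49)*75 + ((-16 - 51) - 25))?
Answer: 92 - 75*I*sqrt(71) ≈ 92.0 - 631.96*I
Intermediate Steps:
-(sqrt(-22 - 49)*75 + ((-16 - 51) - 25)) = -(sqrt(-71)*75 + (-67 - 25)) = -((I*sqrt(71))*75 - 92) = -(75*I*sqrt(71) - 92) = -(-92 + 75*I*sqrt(71)) = 92 - 75*I*sqrt(71)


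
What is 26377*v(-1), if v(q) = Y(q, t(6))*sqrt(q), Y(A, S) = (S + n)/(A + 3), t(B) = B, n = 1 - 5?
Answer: 26377*I ≈ 26377.0*I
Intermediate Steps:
n = -4
Y(A, S) = (-4 + S)/(3 + A) (Y(A, S) = (S - 4)/(A + 3) = (-4 + S)/(3 + A))
v(q) = 2*sqrt(q)/(3 + q) (v(q) = ((-4 + 6)/(3 + q))*sqrt(q) = (2/(3 + q))*sqrt(q) = 2*sqrt(q)/(3 + q))
26377*v(-1) = 26377*(2*sqrt(-1)/(3 - 1)) = 26377*(2*I/2) = 26377*(2*I*(1/2)) = 26377*I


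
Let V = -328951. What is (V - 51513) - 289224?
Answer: -669688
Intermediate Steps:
(V - 51513) - 289224 = (-328951 - 51513) - 289224 = -380464 - 289224 = -669688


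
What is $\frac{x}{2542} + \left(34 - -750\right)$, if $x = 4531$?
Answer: $\frac{1997459}{2542} \approx 785.78$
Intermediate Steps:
$\frac{x}{2542} + \left(34 - -750\right) = \frac{4531}{2542} + \left(34 - -750\right) = 4531 \cdot \frac{1}{2542} + \left(34 + 750\right) = \frac{4531}{2542} + 784 = \frac{1997459}{2542}$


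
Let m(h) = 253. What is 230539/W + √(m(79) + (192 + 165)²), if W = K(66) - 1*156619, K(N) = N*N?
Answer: -230539/152263 + √127702 ≈ 355.84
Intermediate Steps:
K(N) = N²
W = -152263 (W = 66² - 1*156619 = 4356 - 156619 = -152263)
230539/W + √(m(79) + (192 + 165)²) = 230539/(-152263) + √(253 + (192 + 165)²) = 230539*(-1/152263) + √(253 + 357²) = -230539/152263 + √(253 + 127449) = -230539/152263 + √127702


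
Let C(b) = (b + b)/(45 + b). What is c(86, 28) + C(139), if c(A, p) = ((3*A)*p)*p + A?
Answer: 18617075/92 ≈ 2.0236e+5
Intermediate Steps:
C(b) = 2*b/(45 + b) (C(b) = (2*b)/(45 + b) = 2*b/(45 + b))
c(A, p) = A + 3*A*p² (c(A, p) = (3*A*p)*p + A = 3*A*p² + A = A + 3*A*p²)
c(86, 28) + C(139) = 86*(1 + 3*28²) + 2*139/(45 + 139) = 86*(1 + 3*784) + 2*139/184 = 86*(1 + 2352) + 2*139*(1/184) = 86*2353 + 139/92 = 202358 + 139/92 = 18617075/92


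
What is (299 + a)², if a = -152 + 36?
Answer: 33489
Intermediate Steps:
a = -116
(299 + a)² = (299 - 116)² = 183² = 33489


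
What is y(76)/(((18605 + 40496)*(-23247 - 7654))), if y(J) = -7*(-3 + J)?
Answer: 73/260897143 ≈ 2.7980e-7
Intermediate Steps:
y(J) = 21 - 7*J
y(76)/(((18605 + 40496)*(-23247 - 7654))) = (21 - 7*76)/(((18605 + 40496)*(-23247 - 7654))) = (21 - 532)/((59101*(-30901))) = -511/(-1826280001) = -511*(-1/1826280001) = 73/260897143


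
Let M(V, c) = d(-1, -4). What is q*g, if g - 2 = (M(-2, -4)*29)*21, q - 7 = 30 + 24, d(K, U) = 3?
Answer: 111569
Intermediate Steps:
M(V, c) = 3
q = 61 (q = 7 + (30 + 24) = 7 + 54 = 61)
g = 1829 (g = 2 + (3*29)*21 = 2 + 87*21 = 2 + 1827 = 1829)
q*g = 61*1829 = 111569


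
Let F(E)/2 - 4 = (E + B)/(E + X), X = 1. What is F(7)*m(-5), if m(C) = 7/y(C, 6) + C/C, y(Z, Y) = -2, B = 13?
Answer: -65/2 ≈ -32.500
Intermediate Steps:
m(C) = -5/2 (m(C) = 7/(-2) + C/C = 7*(-½) + 1 = -7/2 + 1 = -5/2)
F(E) = 8 + 2*(13 + E)/(1 + E) (F(E) = 8 + 2*((E + 13)/(E + 1)) = 8 + 2*((13 + E)/(1 + E)) = 8 + 2*(13 + E)/(1 + E))
F(7)*m(-5) = (2*(17 + 5*7)/(1 + 7))*(-5/2) = (2*(17 + 35)/8)*(-5/2) = (2*(⅛)*52)*(-5/2) = 13*(-5/2) = -65/2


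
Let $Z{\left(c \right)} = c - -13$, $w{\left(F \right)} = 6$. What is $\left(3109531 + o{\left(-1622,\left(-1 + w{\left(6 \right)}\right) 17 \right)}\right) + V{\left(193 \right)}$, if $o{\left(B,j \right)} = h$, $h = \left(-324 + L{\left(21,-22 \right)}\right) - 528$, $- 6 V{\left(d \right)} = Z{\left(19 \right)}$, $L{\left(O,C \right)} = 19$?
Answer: $\frac{9326078}{3} \approx 3.1087 \cdot 10^{6}$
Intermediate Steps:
$Z{\left(c \right)} = 13 + c$ ($Z{\left(c \right)} = c + 13 = 13 + c$)
$V{\left(d \right)} = - \frac{16}{3}$ ($V{\left(d \right)} = - \frac{13 + 19}{6} = \left(- \frac{1}{6}\right) 32 = - \frac{16}{3}$)
$h = -833$ ($h = \left(-324 + 19\right) - 528 = -305 - 528 = -833$)
$o{\left(B,j \right)} = -833$
$\left(3109531 + o{\left(-1622,\left(-1 + w{\left(6 \right)}\right) 17 \right)}\right) + V{\left(193 \right)} = \left(3109531 - 833\right) - \frac{16}{3} = 3108698 - \frac{16}{3} = \frac{9326078}{3}$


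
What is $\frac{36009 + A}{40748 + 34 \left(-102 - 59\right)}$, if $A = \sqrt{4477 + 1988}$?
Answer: $\frac{12003}{11758} + \frac{\sqrt{6465}}{35274} \approx 1.0231$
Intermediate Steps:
$A = \sqrt{6465} \approx 80.405$
$\frac{36009 + A}{40748 + 34 \left(-102 - 59\right)} = \frac{36009 + \sqrt{6465}}{40748 + 34 \left(-102 - 59\right)} = \frac{36009 + \sqrt{6465}}{40748 + 34 \left(-161\right)} = \frac{36009 + \sqrt{6465}}{40748 - 5474} = \frac{36009 + \sqrt{6465}}{35274} = \left(36009 + \sqrt{6465}\right) \frac{1}{35274} = \frac{12003}{11758} + \frac{\sqrt{6465}}{35274}$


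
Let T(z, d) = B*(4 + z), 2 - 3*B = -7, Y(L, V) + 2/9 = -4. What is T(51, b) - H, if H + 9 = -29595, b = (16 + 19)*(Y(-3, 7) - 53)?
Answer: 29769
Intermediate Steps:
Y(L, V) = -38/9 (Y(L, V) = -2/9 - 4 = -38/9)
B = 3 (B = 2/3 - 1/3*(-7) = 2/3 + 7/3 = 3)
b = -18025/9 (b = (16 + 19)*(-38/9 - 53) = 35*(-515/9) = -18025/9 ≈ -2002.8)
T(z, d) = 12 + 3*z (T(z, d) = 3*(4 + z) = 12 + 3*z)
H = -29604 (H = -9 - 29595 = -29604)
T(51, b) - H = (12 + 3*51) - 1*(-29604) = (12 + 153) + 29604 = 165 + 29604 = 29769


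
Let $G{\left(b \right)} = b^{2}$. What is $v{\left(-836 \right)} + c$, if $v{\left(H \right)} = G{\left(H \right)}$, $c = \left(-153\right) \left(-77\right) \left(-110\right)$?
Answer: $-597014$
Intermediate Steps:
$c = -1295910$ ($c = 11781 \left(-110\right) = -1295910$)
$v{\left(H \right)} = H^{2}$
$v{\left(-836 \right)} + c = \left(-836\right)^{2} - 1295910 = 698896 - 1295910 = -597014$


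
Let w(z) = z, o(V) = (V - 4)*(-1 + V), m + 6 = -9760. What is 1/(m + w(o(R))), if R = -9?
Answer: -1/9636 ≈ -0.00010378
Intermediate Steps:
m = -9766 (m = -6 - 9760 = -9766)
o(V) = (-1 + V)*(-4 + V) (o(V) = (-4 + V)*(-1 + V) = (-1 + V)*(-4 + V))
1/(m + w(o(R))) = 1/(-9766 + (4 + (-9)² - 5*(-9))) = 1/(-9766 + (4 + 81 + 45)) = 1/(-9766 + 130) = 1/(-9636) = -1/9636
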